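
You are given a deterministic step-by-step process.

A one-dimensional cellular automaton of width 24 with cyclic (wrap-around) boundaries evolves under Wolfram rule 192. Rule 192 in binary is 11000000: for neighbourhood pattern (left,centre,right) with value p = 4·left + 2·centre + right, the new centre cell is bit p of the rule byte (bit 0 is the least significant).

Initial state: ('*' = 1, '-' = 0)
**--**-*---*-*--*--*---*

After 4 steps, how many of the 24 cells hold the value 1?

0

step 0: **--**-*---*-*--*--*---*
step 1: **---*------------------
step 2: -*----------------------
step 3: ------------------------
step 4: ------------------------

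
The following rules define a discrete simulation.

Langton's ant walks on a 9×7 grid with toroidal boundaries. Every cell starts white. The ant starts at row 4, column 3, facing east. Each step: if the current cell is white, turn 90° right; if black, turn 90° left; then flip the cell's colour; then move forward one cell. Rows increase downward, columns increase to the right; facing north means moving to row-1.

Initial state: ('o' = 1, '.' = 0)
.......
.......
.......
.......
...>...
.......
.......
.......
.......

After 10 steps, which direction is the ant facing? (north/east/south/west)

gen 0: .......
.......
.......
.......
...>...
.......
.......
.......
.......
gen 1: .......
.......
.......
.......
...o...
...v...
.......
.......
.......
gen 2: .......
.......
.......
.......
...o...
..<o...
.......
.......
.......
gen 3: .......
.......
.......
.......
..^o...
..oo...
.......
.......
.......
gen 4: .......
.......
.......
.......
..o>...
..oo...
.......
.......
.......
gen 5: .......
.......
.......
...^...
..o....
..oo...
.......
.......
.......
gen 6: .......
.......
.......
...o>..
..o....
..oo...
.......
.......
.......
gen 7: .......
.......
.......
...oo..
..o.v..
..oo...
.......
.......
.......
gen 8: .......
.......
.......
...oo..
..o<o..
..oo...
.......
.......
.......
gen 9: .......
.......
.......
...^o..
..ooo..
..oo...
.......
.......
.......
gen 10: .......
.......
.......
..<.o..
..ooo..
..oo...
.......
.......
.......

west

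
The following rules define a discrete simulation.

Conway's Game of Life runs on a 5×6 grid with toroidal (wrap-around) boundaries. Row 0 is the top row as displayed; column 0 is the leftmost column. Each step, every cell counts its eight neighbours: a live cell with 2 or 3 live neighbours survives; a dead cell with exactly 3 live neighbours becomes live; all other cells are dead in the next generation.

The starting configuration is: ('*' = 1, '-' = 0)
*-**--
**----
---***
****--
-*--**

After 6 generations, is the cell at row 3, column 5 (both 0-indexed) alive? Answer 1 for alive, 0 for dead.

t=0: *-**--
**----
---***
****--
-*--**
t=1: --***-
**----
---***
-*----
----**
t=2: *****-
**----
-**-**
*--*--
--*-**
t=3: ----*-
------
--****
*-----
------
t=4: ------
-----*
---***
---***
------
t=5: ------
-----*
*--*--
---*-*
----*-
t=6: ------
------
*----*
---*-*
----*-

1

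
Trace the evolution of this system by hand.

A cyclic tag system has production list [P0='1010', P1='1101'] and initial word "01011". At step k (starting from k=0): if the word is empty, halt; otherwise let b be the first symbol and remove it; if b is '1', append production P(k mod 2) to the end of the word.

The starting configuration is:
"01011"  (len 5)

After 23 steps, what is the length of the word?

k=0  "01011"  (len 5)
k=1  "1011"  (len 4)
k=2  "0111101"  (len 7)
k=3  "111101"  (len 6)
k=4  "111011101"  (len 9)
k=5  "110111011010"  (len 12)
k=6  "101110110101101"  (len 15)
k=7  "011101101011011010"  (len 18)
k=8  "11101101011011010"  (len 17)
k=9  "11011010110110101010"  (len 20)
k=10  "10110101101101010101101"  (len 23)
k=11  "01101011011010101011011010"  (len 26)
k=12  "1101011011010101011011010"  (len 25)
k=13  "1010110110101010110110101010"  (len 28)
k=14  "0101101101010101101101010101101"  (len 31)
k=15  "101101101010101101101010101101"  (len 30)
k=16  "011011010101011011010101011011101"  (len 33)
k=17  "11011010101011011010101011011101"  (len 32)
k=18  "10110101010110110101010110111011101"  (len 35)
k=19  "01101010101101101010101101110111011010"  (len 38)
k=20  "1101010101101101010101101110111011010"  (len 37)
k=21  "1010101011011010101011011101110110101010"  (len 40)
k=22  "0101010110110101010110111011101101010101101"  (len 43)
k=23  "101010110110101010110111011101101010101101"  (len 42)

42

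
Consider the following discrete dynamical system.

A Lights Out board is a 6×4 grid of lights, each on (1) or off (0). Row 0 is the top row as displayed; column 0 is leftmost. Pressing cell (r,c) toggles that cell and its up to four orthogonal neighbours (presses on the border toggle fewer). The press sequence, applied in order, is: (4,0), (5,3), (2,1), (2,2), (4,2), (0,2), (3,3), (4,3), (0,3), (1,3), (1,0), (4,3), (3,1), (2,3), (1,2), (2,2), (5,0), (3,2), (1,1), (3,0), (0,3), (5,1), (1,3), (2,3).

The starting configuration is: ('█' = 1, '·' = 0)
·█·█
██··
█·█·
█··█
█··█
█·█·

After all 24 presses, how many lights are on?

t=0: ·█·█
██··
█·█·
█··█
█··█
█·█·
t=1: ·█·█
██··
█·█·
···█
·█·█
··█·
t=2: ·█·█
██··
█·█·
···█
·█··
···█
t=3: ·█·█
█···
·█··
·█·█
·█··
···█
t=4: ·█·█
█·█·
··██
·███
·█··
···█
t=5: ·█·█
█·█·
··██
·█·█
··██
··██
t=6: ··█·
█···
··██
·█·█
··██
··██
t=7: ··█·
█···
··█·
·██·
··█·
··██
t=8: ··█·
█···
··█·
·███
···█
··█·
t=9: ···█
█··█
··█·
·███
···█
··█·
t=10: ····
█·█·
··██
·███
···█
··█·
t=11: █···
·██·
█·██
·███
···█
··█·
t=12: █···
·██·
█·██
·██·
··█·
··██
t=13: █···
·██·
████
█···
·██·
··██
t=14: █···
·███
██··
█··█
·██·
··██
t=15: █·█·
····
███·
█··█
·██·
··██
t=16: █·█·
··█·
█··█
█·██
·██·
··██
t=17: █·█·
··█·
█··█
█·██
███·
████
t=18: █·█·
··█·
█·██
██··
██··
████
t=19: ███·
██··
████
██··
██··
████
t=20: ███·
██··
·███
····
·█··
████
t=21: ██·█
██·█
·███
····
·█··
████
t=22: ██·█
██·█
·███
····
····
···█
t=23: ██··
███·
·██·
····
····
···█
t=24: ██··
████
·█·█
···█
····
···█

10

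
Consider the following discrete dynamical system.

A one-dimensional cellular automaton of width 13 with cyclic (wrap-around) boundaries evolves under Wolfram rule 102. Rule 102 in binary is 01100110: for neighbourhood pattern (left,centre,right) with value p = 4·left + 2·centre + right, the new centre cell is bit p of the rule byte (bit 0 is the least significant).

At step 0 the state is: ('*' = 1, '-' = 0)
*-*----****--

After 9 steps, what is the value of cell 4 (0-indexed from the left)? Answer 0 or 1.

1

0) *-*----****--
1) ***---*---*-*
2) --*--**--***-
3) -**-*-*-*--*-
4) *-*******-**-
5) **------**-**
6) -*-----*-**--
7) **----***-*--
8) -*---*--***-*
9) **--**-*--***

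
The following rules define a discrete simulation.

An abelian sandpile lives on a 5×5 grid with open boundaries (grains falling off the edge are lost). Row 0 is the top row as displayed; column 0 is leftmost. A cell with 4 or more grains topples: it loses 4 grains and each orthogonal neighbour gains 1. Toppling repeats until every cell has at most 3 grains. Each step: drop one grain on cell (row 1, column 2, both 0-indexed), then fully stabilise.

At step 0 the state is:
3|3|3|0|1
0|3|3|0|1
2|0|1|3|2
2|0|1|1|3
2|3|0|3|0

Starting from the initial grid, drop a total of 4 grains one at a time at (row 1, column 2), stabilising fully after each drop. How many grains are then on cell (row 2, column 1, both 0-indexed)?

0) 3|3|3|0|1
0|3|3|0|1
2|0|1|3|2
2|0|1|1|3
2|3|0|3|0
1) 0|2|1|1|1
2|1|2|1|1
2|1|2|3|2
2|0|1|1|3
2|3|0|3|0
2) 0|2|1|1|1
2|1|3|1|1
2|1|2|3|2
2|0|1|1|3
2|3|0|3|0
3) 0|2|2|1|1
2|2|0|2|1
2|1|3|3|2
2|0|1|1|3
2|3|0|3|0
4) 0|2|2|1|1
2|2|1|2|1
2|1|3|3|2
2|0|1|1|3
2|3|0|3|0

1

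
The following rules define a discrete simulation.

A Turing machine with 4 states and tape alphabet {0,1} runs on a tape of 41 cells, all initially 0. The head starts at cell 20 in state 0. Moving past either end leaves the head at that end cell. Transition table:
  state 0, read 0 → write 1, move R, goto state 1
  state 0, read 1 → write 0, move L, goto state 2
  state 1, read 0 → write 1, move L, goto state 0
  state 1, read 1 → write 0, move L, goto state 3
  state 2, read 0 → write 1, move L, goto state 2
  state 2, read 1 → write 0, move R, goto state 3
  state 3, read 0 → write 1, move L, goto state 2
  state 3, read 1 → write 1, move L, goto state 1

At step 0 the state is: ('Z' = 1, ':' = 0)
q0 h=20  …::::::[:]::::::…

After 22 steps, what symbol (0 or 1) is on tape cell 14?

[0] q0 h=20  …::::::[:]::::::…
[1] q1 h=21  …:::::Z[:]::::::…
[2] q0 h=20  …::::::[Z]Z:::::…
[3] q2 h=19  …::::::[:]:Z::::…
[4] q2 h=18  …::::::[:]Z:Z:::…
[5] q2 h=17  …::::::[:]ZZ:Z::…
[6] q2 h=16  …::::::[:]ZZZ:Z:…
[7] q2 h=15  …::::::[:]ZZZZ:Z…
[8] q2 h=14  …::::::[:]ZZZZZ:…
[9] q2 h=13  …::::::[:]ZZZZZZ…
[10] q2 h=12  …::::::[:]ZZZZZZ…
[11] q2 h=11  …::::::[:]ZZZZZZ…
[12] q2 h=10  …::::::[:]ZZZZZZ…
[13] q2 h= 9  …::::::[:]ZZZZZZ…
[14] q2 h= 8  …::::::[:]ZZZZZZ…
[15] q2 h= 7  …::::::[:]ZZZZZZ…
[16] q2 h= 6  |::::::[:]ZZZZZZ…
[17] q2 h= 5  |:::::[:]ZZZZZZ…
[18] q2 h= 4  |::::[:]ZZZZZZ…
[19] q2 h= 3  |:::[:]ZZZZZZ…
[20] q2 h= 2  |::[:]ZZZZZZ…
[21] q2 h= 1  |:[:]ZZZZZZ…
[22] q2 h= 0  |[:]ZZZZZZ…

1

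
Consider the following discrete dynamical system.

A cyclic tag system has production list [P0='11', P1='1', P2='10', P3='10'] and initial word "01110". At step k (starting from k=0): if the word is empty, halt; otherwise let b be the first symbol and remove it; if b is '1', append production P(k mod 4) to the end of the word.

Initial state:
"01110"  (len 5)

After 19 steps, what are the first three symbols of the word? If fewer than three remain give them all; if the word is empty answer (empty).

110

t=0: "01110"  (len 5)
t=1: "1110"  (len 4)
t=2: "1101"  (len 4)
t=3: "10110"  (len 5)
t=4: "011010"  (len 6)
t=5: "11010"  (len 5)
t=6: "10101"  (len 5)
t=7: "010110"  (len 6)
t=8: "10110"  (len 5)
t=9: "011011"  (len 6)
t=10: "11011"  (len 5)
t=11: "101110"  (len 6)
t=12: "0111010"  (len 7)
t=13: "111010"  (len 6)
t=14: "110101"  (len 6)
t=15: "1010110"  (len 7)
t=16: "01011010"  (len 8)
t=17: "1011010"  (len 7)
t=18: "0110101"  (len 7)
t=19: "110101"  (len 6)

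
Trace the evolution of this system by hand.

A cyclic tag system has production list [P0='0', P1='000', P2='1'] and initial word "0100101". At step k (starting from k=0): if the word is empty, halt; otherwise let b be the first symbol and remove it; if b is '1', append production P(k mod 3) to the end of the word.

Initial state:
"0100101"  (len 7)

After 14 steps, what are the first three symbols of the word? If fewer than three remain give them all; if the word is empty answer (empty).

(empty)

[0] "0100101"  (len 7)
[1] "100101"  (len 6)
[2] "00101000"  (len 8)
[3] "0101000"  (len 7)
[4] "101000"  (len 6)
[5] "01000000"  (len 8)
[6] "1000000"  (len 7)
[7] "0000000"  (len 7)
[8] "000000"  (len 6)
[9] "00000"  (len 5)
[10] "0000"  (len 4)
[11] "000"  (len 3)
[12] "00"  (len 2)
[13] "0"  (len 1)
[14] (halted — word empty)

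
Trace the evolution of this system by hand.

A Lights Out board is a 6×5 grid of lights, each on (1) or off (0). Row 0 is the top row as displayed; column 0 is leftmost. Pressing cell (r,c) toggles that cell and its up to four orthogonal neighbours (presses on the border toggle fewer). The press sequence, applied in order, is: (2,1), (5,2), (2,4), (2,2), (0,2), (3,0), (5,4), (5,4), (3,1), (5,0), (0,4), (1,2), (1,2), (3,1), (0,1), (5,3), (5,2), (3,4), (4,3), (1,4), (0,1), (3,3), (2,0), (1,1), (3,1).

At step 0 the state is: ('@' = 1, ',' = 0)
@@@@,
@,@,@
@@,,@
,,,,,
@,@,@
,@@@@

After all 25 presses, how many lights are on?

[0] @@@@,
@,@,@
@@,,@
,,,,,
@,@,@
,@@@@
[1] @@@@,
@@@,@
,,@,@
,@,,,
@,@,@
,@@@@
[2] @@@@,
@@@,@
,,@,@
,@,,,
@,,,@
,,,,@
[3] @@@@,
@@@,,
,,@@,
,@,,@
@,,,@
,,,,@
[4] @@@@,
@@,,,
,@,,,
,@@,@
@,,,@
,,,,@
[5] @,,,,
@@@,,
,@,,,
,@@,@
@,,,@
,,,,@
[6] @,,,,
@@@,,
@@,,,
@,@,@
,,,,@
,,,,@
[7] @,,,,
@@@,,
@@,,,
@,@,@
,,,,,
,,,@,
[8] @,,,,
@@@,,
@@,,,
@,@,@
,,,,@
,,,,@
[9] @,,,,
@@@,,
@,,,,
,@,,@
,@,,@
,,,,@
[10] @,,,,
@@@,,
@,,,,
,@,,@
@@,,@
@@,,@
[11] @,,@@
@@@,@
@,,,,
,@,,@
@@,,@
@@,,@
[12] @,@@@
@,,@@
@,@,,
,@,,@
@@,,@
@@,,@
[13] @,,@@
@@@,@
@,,,,
,@,,@
@@,,@
@@,,@
[14] @,,@@
@@@,@
@@,,,
@,@,@
@,,,@
@@,,@
[15] ,@@@@
@,@,@
@@,,,
@,@,@
@,,,@
@@,,@
[16] ,@@@@
@,@,@
@@,,,
@,@,@
@,,@@
@@@@,
[17] ,@@@@
@,@,@
@@,,,
@,@,@
@,@@@
@,,,,
[18] ,@@@@
@,@,@
@@,,@
@,@@,
@,@@,
@,,,,
[19] ,@@@@
@,@,@
@@,,@
@,@,,
@,,,@
@,,@,
[20] ,@@@,
@,@@,
@@,,,
@,@,,
@,,,@
@,,@,
[21] @,,@,
@@@@,
@@,,,
@,@,,
@,,,@
@,,@,
[22] @,,@,
@@@@,
@@,@,
@,,@@
@,,@@
@,,@,
[23] @,,@,
,@@@,
,,,@,
,,,@@
@,,@@
@,,@,
[24] @@,@,
@,,@,
,@,@,
,,,@@
@,,@@
@,,@,
[25] @@,@,
@,,@,
,,,@,
@@@@@
@@,@@
@,,@,

17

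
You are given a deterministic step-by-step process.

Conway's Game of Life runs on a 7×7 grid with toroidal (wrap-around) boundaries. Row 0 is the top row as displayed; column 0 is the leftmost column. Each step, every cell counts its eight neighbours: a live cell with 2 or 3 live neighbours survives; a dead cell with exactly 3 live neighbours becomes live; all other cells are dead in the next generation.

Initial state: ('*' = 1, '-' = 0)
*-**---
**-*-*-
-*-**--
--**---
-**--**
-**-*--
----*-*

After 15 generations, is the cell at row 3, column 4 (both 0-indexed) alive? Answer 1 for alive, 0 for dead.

0

k=0  *-**---
**-*-*-
-*-**--
--**---
-**--**
-**-*--
----*-*
k=1  *-**-*-
*-----*
**-----
*----*-
*---**-
-**-*-*
*---**-
k=2  *--*-*-
--*----
-*-----
*---**-
*--**--
-*-----
*------
k=3  -*----*
-**----
-*-----
**-****
**-****
**-----
**----*
k=4  ------*
-**----
---****
---*---
---*---
----*--
--*---*
k=5  ***----
*-***-*
---***-
--**-*-
---**--
---*---
-----*-
k=6  *-*-**-
*-----*
-*-----
--*--*-
-------
---*---
-**----
k=7  *-**-*-
*----**
**----*
-------
-------
--*----
-**-*--
k=8  *-**-*-
--*-**-
-*---*-
*------
-------
-***---
----*--
k=9  -**--**
--*--*-
-*--***
-------
-**----
--**---
----*--
k=10  -******
--**---
----***
***--*-
-***---
-***---
-*--**-
k=11  **----*
**-----
*---***
*----*-
----*--
*------
------*
k=12  -*----*
-------
----**-
*------
------*
-------
-*----*
k=13  -------
-----*-
-------
-----**
-------
*------
-------
k=14  -------
-------
-----**
-------
------*
-------
-------
k=15  -------
-------
-------
-----**
-------
-------
-------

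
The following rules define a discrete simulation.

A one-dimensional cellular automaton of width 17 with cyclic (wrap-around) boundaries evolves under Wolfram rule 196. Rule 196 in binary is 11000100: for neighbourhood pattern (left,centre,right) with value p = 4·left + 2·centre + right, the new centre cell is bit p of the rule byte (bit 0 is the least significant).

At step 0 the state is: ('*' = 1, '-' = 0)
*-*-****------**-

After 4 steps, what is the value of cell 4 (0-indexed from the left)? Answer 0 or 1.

[0] *-*-****------**-
[1] *-*--***-------*-
[2] *-*---**-------*-
[3] *-*----*-------*-
[4] *-*----*-------*-

0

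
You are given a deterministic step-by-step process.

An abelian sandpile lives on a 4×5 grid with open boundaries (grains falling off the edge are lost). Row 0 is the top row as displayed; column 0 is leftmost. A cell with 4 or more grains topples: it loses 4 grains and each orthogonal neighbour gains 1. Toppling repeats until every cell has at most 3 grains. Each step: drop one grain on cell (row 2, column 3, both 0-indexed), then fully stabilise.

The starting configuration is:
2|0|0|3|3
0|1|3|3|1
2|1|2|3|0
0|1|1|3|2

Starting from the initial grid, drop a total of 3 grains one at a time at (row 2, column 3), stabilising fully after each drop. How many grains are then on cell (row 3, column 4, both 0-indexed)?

3

gen 0: 2|0|0|3|3
0|1|3|3|1
2|1|2|3|0
0|1|1|3|2
gen 1: 2|0|2|1|0
0|2|1|2|3
2|2|0|3|1
0|1|3|0|3
gen 2: 2|0|2|1|0
0|2|1|3|3
2|2|1|0|2
0|1|3|1|3
gen 3: 2|0|2|1|0
0|2|1|3|3
2|2|1|1|2
0|1|3|1|3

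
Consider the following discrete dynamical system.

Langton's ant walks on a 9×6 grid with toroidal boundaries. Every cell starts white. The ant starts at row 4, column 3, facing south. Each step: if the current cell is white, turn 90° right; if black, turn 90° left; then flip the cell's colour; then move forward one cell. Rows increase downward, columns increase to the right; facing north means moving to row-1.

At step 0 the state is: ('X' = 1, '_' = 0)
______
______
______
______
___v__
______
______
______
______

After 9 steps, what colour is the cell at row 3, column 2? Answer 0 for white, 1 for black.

1

0) ______
______
______
______
___v__
______
______
______
______
1) ______
______
______
______
__<X__
______
______
______
______
2) ______
______
______
__^___
__XX__
______
______
______
______
3) ______
______
______
__X>__
__XX__
______
______
______
______
4) ______
______
______
__XX__
__Xv__
______
______
______
______
5) ______
______
______
__XX__
__X_>_
______
______
______
______
6) ______
______
______
__XX__
__X_X_
____v_
______
______
______
7) ______
______
______
__XX__
__X_X_
___<X_
______
______
______
8) ______
______
______
__XX__
__X^X_
___XX_
______
______
______
9) ______
______
______
__XX__
__XX>_
___XX_
______
______
______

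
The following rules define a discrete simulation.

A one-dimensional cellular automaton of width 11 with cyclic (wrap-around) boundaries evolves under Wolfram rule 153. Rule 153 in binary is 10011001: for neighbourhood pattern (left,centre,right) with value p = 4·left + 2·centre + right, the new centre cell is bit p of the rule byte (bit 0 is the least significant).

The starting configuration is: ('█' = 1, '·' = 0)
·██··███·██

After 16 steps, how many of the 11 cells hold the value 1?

5

step 0: ·██··███·██
step 1: ·█·█·██··█·
step 2: ·····█·█··█
step 3: ████····█··
step 4: ███·███··█·
step 5: ██··██·█···
step 6: █·█·█···██·
step 7: ·····██·█··
step 8: ████·█···██
step 9: ███···██·██
step 10: ██·██·█··██
step 11: █··█···█·██
step 12: ·█··██···██
step 13: ··█·█·██·█·
step 14: █·····█···█
step 15: ·████··██·█
step 16: ·███·█·█···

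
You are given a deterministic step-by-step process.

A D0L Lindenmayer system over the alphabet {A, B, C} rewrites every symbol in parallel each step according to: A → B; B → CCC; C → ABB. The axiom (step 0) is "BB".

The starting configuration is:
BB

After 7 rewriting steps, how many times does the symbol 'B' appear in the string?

gen 0: BB
gen 1: CCCCCC
gen 2: ABBABBABBABBABBABB
gen 3: BCCCCCCBCCCCCCBCCCCCCBCCCCCCBCCCCCCBCCCCCC
gen 4: CCCABBABBABBABBABBABBCCCABBABBABBABBABBABBCCCABBABBABBABBA…BABBABBABBABBABBCCCABBABBABBABBABBABBCCCABBABBABBABBABBABB  (len 126)
gen 5: ABBABBABBBCCCCCCBCCCCCCBCCCCCCBCCCCCCBCCCCCCBCCCCCCABBABBA…BCCCCCCABBABBABBBCCCCCCBCCCCCCBCCCCCCBCCCCCCBCCCCCCBCCCCCC  (len 306)
gen 6: BCCCCCCBCCCCCCBCCCCCCCCCABBABBABBABBABBABBCCCABBABBABBABBA…BABBABBABBABBABBCCCABBABBABBABBABBABBCCCABBABBABBABBABBABB  (len 882)
gen 7: CCCABBABBABBABBABBABBCCCABBABBABBABBABBABBCCCABBABBABBABBA…BCCCCCCABBABBABBBCCCCCCBCCCCCCBCCCCCCBCCCCCCBCCCCCCBCCCCCC  (len 2214)

648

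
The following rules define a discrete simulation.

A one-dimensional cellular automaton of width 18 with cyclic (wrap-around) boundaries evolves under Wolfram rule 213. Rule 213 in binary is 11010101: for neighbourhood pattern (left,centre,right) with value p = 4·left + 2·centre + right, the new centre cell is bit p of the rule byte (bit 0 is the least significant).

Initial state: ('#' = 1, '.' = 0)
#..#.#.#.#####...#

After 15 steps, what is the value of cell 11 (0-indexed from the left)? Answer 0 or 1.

1

k=0  #..#.#.#.#####...#
k=1  ##.#.#.#..######..
k=2  .#.#.#.##..######.
k=3  .#.#.#..##..######
k=4  .#.#.##..##..#####
k=5  .#.#..##..##..####
k=6  .#.##..##..##..###
k=7  .#..##..##..##..##
k=8  .##..##..##..##..#
k=9  ..##..##..##..##.#
k=10  #..##..##..##..#.#
k=11  ##..##..##..##.#..
k=12  .##..##..##..#.##.
k=13  ..##..##..##.#..##
k=14  #..##..##..#.##..#
k=15  ##..##..##.#..##..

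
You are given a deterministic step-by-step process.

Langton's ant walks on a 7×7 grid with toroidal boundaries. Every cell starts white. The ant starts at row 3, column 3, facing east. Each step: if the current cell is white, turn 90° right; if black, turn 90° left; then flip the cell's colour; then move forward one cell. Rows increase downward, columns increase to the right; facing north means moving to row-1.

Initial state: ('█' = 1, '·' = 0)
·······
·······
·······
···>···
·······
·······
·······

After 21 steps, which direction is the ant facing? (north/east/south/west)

north

gen 0: ·······
·······
·······
···>···
·······
·······
·······
gen 1: ·······
·······
·······
···█···
···v···
·······
·······
gen 2: ·······
·······
·······
···█···
··<█···
·······
·······
gen 3: ·······
·······
·······
··^█···
··██···
·······
·······
gen 4: ·······
·······
·······
··█>···
··██···
·······
·······
gen 5: ·······
·······
···^···
··█····
··██···
·······
·······
gen 6: ·······
·······
···█>··
··█····
··██···
·······
·······
gen 7: ·······
·······
···██··
··█·v··
··██···
·······
·······
gen 8: ·······
·······
···██··
··█<█··
··██···
·······
·······
gen 9: ·······
·······
···^█··
··███··
··██···
·······
·······
gen 10: ·······
·······
··<·█··
··███··
··██···
·······
·······
gen 11: ·······
··^····
··█·█··
··███··
··██···
·······
·······
gen 12: ·······
··█>···
··█·█··
··███··
··██···
·······
·······
gen 13: ·······
··██···
··█v█··
··███··
··██···
·······
·······
gen 14: ·······
··██···
··<██··
··███··
··██···
·······
·······
gen 15: ·······
··██···
···██··
··v██··
··██···
·······
·······
gen 16: ·······
··██···
···██··
···>█··
··██···
·······
·······
gen 17: ·······
··██···
···^█··
····█··
··██···
·······
·······
gen 18: ·······
··██···
··<·█··
····█··
··██···
·······
·······
gen 19: ·······
··^█···
··█·█··
····█··
··██···
·······
·······
gen 20: ·······
·<·█···
··█·█··
····█··
··██···
·······
·······
gen 21: ·^·····
·█·█···
··█·█··
····█··
··██···
·······
·······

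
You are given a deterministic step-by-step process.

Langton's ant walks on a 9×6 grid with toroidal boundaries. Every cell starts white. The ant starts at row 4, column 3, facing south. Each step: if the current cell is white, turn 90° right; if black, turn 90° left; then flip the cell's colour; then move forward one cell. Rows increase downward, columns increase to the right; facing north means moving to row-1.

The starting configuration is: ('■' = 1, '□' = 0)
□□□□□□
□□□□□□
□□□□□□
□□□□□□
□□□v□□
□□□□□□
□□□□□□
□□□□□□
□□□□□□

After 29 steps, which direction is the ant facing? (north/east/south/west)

west

gen 0: □□□□□□
□□□□□□
□□□□□□
□□□□□□
□□□v□□
□□□□□□
□□□□□□
□□□□□□
□□□□□□
gen 1: □□□□□□
□□□□□□
□□□□□□
□□□□□□
□□<■□□
□□□□□□
□□□□□□
□□□□□□
□□□□□□
gen 2: □□□□□□
□□□□□□
□□□□□□
□□^□□□
□□■■□□
□□□□□□
□□□□□□
□□□□□□
□□□□□□
gen 3: □□□□□□
□□□□□□
□□□□□□
□□■>□□
□□■■□□
□□□□□□
□□□□□□
□□□□□□
□□□□□□
gen 4: □□□□□□
□□□□□□
□□□□□□
□□■■□□
□□■v□□
□□□□□□
□□□□□□
□□□□□□
□□□□□□
gen 5: □□□□□□
□□□□□□
□□□□□□
□□■■□□
□□■□>□
□□□□□□
□□□□□□
□□□□□□
□□□□□□
gen 6: □□□□□□
□□□□□□
□□□□□□
□□■■□□
□□■□■□
□□□□v□
□□□□□□
□□□□□□
□□□□□□
gen 7: □□□□□□
□□□□□□
□□□□□□
□□■■□□
□□■□■□
□□□<■□
□□□□□□
□□□□□□
□□□□□□
gen 8: □□□□□□
□□□□□□
□□□□□□
□□■■□□
□□■^■□
□□□■■□
□□□□□□
□□□□□□
□□□□□□
gen 9: □□□□□□
□□□□□□
□□□□□□
□□■■□□
□□■■>□
□□□■■□
□□□□□□
□□□□□□
□□□□□□
gen 10: □□□□□□
□□□□□□
□□□□□□
□□■■^□
□□■■□□
□□□■■□
□□□□□□
□□□□□□
□□□□□□
gen 11: □□□□□□
□□□□□□
□□□□□□
□□■■■>
□□■■□□
□□□■■□
□□□□□□
□□□□□□
□□□□□□
gen 12: □□□□□□
□□□□□□
□□□□□□
□□■■■■
□□■■□v
□□□■■□
□□□□□□
□□□□□□
□□□□□□
gen 13: □□□□□□
□□□□□□
□□□□□□
□□■■■■
□□■■<■
□□□■■□
□□□□□□
□□□□□□
□□□□□□
gen 14: □□□□□□
□□□□□□
□□□□□□
□□■■^■
□□■■■■
□□□■■□
□□□□□□
□□□□□□
□□□□□□
gen 15: □□□□□□
□□□□□□
□□□□□□
□□■<□■
□□■■■■
□□□■■□
□□□□□□
□□□□□□
□□□□□□
gen 16: □□□□□□
□□□□□□
□□□□□□
□□■□□■
□□■v■■
□□□■■□
□□□□□□
□□□□□□
□□□□□□
gen 17: □□□□□□
□□□□□□
□□□□□□
□□■□□■
□□■□>■
□□□■■□
□□□□□□
□□□□□□
□□□□□□
gen 18: □□□□□□
□□□□□□
□□□□□□
□□■□^■
□□■□□■
□□□■■□
□□□□□□
□□□□□□
□□□□□□
gen 19: □□□□□□
□□□□□□
□□□□□□
□□■□■>
□□■□□■
□□□■■□
□□□□□□
□□□□□□
□□□□□□
gen 20: □□□□□□
□□□□□□
□□□□□^
□□■□■□
□□■□□■
□□□■■□
□□□□□□
□□□□□□
□□□□□□
gen 21: □□□□□□
□□□□□□
>□□□□■
□□■□■□
□□■□□■
□□□■■□
□□□□□□
□□□□□□
□□□□□□
gen 22: □□□□□□
□□□□□□
■□□□□■
v□■□■□
□□■□□■
□□□■■□
□□□□□□
□□□□□□
□□□□□□
gen 23: □□□□□□
□□□□□□
■□□□□■
■□■□■<
□□■□□■
□□□■■□
□□□□□□
□□□□□□
□□□□□□
gen 24: □□□□□□
□□□□□□
■□□□□^
■□■□■■
□□■□□■
□□□■■□
□□□□□□
□□□□□□
□□□□□□
gen 25: □□□□□□
□□□□□□
■□□□<□
■□■□■■
□□■□□■
□□□■■□
□□□□□□
□□□□□□
□□□□□□
gen 26: □□□□□□
□□□□^□
■□□□■□
■□■□■■
□□■□□■
□□□■■□
□□□□□□
□□□□□□
□□□□□□
gen 27: □□□□□□
□□□□■>
■□□□■□
■□■□■■
□□■□□■
□□□■■□
□□□□□□
□□□□□□
□□□□□□
gen 28: □□□□□□
□□□□■■
■□□□■v
■□■□■■
□□■□□■
□□□■■□
□□□□□□
□□□□□□
□□□□□□
gen 29: □□□□□□
□□□□■■
■□□□<■
■□■□■■
□□■□□■
□□□■■□
□□□□□□
□□□□□□
□□□□□□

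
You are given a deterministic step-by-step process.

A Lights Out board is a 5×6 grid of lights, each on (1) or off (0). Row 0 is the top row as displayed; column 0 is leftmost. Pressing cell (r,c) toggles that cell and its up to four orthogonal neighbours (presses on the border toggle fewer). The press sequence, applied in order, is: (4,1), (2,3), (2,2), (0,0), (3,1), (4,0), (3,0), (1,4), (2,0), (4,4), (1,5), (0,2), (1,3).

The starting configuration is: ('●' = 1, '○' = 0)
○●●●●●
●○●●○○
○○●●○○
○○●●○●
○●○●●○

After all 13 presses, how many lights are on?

15

gen 0: ○●●●●●
●○●●○○
○○●●○○
○○●●○●
○●○●●○
gen 1: ○●●●●●
●○●●○○
○○●●○○
○●●●○●
●○●●●○
gen 2: ○●●●●●
●○●○○○
○○○○●○
○●●○○●
●○●●●○
gen 3: ○●●●●●
●○○○○○
○●●●●○
○●○○○●
●○●●●○
gen 4: ●○●●●●
○○○○○○
○●●●●○
○●○○○●
●○●●●○
gen 5: ●○●●●●
○○○○○○
○○●●●○
●○●○○●
●●●●●○
gen 6: ●○●●●●
○○○○○○
○○●●●○
○○●○○●
○○●●●○
gen 7: ●○●●●●
○○○○○○
●○●●●○
●●●○○●
●○●●●○
gen 8: ●○●●○●
○○○●●●
●○●●○○
●●●○○●
●○●●●○
gen 9: ●○●●○●
●○○●●●
○●●●○○
○●●○○●
●○●●●○
gen 10: ●○●●○●
●○○●●●
○●●●○○
○●●○●●
●○●○○●
gen 11: ●○●●○○
●○○●○○
○●●●○●
○●●○●●
●○●○○●
gen 12: ●●○○○○
●○●●○○
○●●●○●
○●●○●●
●○●○○●
gen 13: ●●○●○○
●○○○●○
○●●○○●
○●●○●●
●○●○○●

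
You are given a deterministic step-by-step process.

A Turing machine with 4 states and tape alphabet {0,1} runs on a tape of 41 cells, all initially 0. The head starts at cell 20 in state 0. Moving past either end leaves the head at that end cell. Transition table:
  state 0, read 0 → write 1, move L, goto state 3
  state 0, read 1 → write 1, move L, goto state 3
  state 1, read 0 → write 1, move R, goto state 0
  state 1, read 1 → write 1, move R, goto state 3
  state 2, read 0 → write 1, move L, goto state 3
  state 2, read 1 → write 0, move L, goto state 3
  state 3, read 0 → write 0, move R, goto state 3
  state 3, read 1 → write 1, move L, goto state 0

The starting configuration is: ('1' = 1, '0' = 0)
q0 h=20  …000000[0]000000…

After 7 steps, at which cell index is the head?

t=0: q0 h=20  …000000[0]000000…
t=1: q3 h=19  …000000[0]100000…
t=2: q3 h=20  …000000[1]000000…
t=3: q0 h=19  …000000[0]100000…
t=4: q3 h=18  …000000[0]110000…
t=5: q3 h=19  …000000[1]100000…
t=6: q0 h=18  …000000[0]110000…
t=7: q3 h=17  …000000[0]111000…

17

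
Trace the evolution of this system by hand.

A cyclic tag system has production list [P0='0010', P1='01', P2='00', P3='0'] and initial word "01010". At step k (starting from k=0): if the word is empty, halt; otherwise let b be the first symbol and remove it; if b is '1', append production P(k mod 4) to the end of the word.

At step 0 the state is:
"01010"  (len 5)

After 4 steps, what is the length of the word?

t=0: "01010"  (len 5)
t=1: "1010"  (len 4)
t=2: "01001"  (len 5)
t=3: "1001"  (len 4)
t=4: "0010"  (len 4)

4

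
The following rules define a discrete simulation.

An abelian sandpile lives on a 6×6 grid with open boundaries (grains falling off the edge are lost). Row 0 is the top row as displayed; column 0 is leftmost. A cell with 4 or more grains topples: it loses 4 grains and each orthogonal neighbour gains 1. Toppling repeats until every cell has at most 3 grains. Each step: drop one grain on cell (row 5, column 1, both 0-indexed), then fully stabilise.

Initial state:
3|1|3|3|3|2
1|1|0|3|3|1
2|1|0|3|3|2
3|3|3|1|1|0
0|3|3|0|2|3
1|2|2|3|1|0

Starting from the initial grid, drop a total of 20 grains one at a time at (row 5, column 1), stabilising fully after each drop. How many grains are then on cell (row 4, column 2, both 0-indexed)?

2

[0] 3|1|3|3|3|2
1|1|0|3|3|1
2|1|0|3|3|2
3|3|3|1|1|0
0|3|3|0|2|3
1|2|2|3|1|0
[1] 3|1|3|3|3|2
1|1|0|3|3|1
2|1|0|3|3|2
3|3|3|1|1|0
0|3|3|0|2|3
1|3|2|3|1|0
[2] 3|1|3|3|3|2
1|1|0|3|3|1
3|2|1|3|3|2
0|2|1|2|1|0
2|2|2|2|2|3
2|2|1|0|2|0
[3] 3|1|3|3|3|2
1|1|0|3|3|1
3|2|1|3|3|2
0|2|1|2|1|0
2|2|2|2|2|3
2|3|1|0|2|0
[4] 3|1|3|3|3|2
1|1|0|3|3|1
3|2|1|3|3|2
0|2|1|2|1|0
2|3|2|2|2|3
3|0|2|0|2|0
[5] 3|1|3|3|3|2
1|1|0|3|3|1
3|2|1|3|3|2
0|2|1|2|1|0
2|3|2|2|2|3
3|1|2|0|2|0
[6] 3|1|3|3|3|2
1|1|0|3|3|1
3|2|1|3|3|2
0|2|1|2|1|0
2|3|2|2|2|3
3|2|2|0|2|0
[7] 3|1|3|3|3|2
1|1|0|3|3|1
3|2|1|3|3|2
0|2|1|2|1|0
2|3|2|2|2|3
3|3|2|0|2|0
[8] 3|1|3|3|3|2
1|1|0|3|3|1
3|2|1|3|3|2
1|3|1|2|1|0
0|1|3|2|2|3
1|2|3|0|2|0
[9] 3|1|3|3|3|2
1|1|0|3|3|1
3|2|1|3|3|2
1|3|1|2|1|0
0|1|3|2|2|3
1|3|3|0|2|0
[10] 3|1|3|3|3|2
1|1|0|3|3|1
3|2|1|3|3|2
1|3|2|2|1|0
0|3|0|3|2|3
2|1|1|1|2|0
[11] 3|1|3|3|3|2
1|1|0|3|3|1
3|2|1|3|3|2
1|3|2|2|1|0
0|3|0|3|2|3
2|2|1|1|2|0
[12] 3|1|3|3|3|2
1|1|0|3|3|1
3|2|1|3|3|2
1|3|2|2|1|0
0|3|0|3|2|3
2|3|1|1|2|0
[13] 3|1|3|3|3|2
1|1|0|3|3|1
3|3|1|3|3|2
2|0|3|2|1|0
1|1|1|3|2|3
3|1|2|1|2|0
[14] 3|1|3|3|3|2
1|1|0|3|3|1
3|3|1|3|3|2
2|0|3|2|1|0
1|1|1|3|2|3
3|2|2|1|2|0
[15] 3|1|3|3|3|2
1|1|0|3|3|1
3|3|1|3|3|2
2|0|3|2|1|0
1|1|1|3|2|3
3|3|2|1|2|0
[16] 3|1|3|3|3|2
1|1|0|3|3|1
3|3|1|3|3|2
2|0|3|2|1|0
2|2|1|3|2|3
0|1|3|1|2|0
[17] 3|1|3|3|3|2
1|1|0|3|3|1
3|3|1|3|3|2
2|0|3|2|1|0
2|2|1|3|2|3
0|2|3|1|2|0
[18] 3|1|3|3|3|2
1|1|0|3|3|1
3|3|1|3|3|2
2|0|3|2|1|0
2|2|1|3|2|3
0|3|3|1|2|0
[19] 3|1|3|3|3|2
1|1|0|3|3|1
3|3|1|3|3|2
2|0|3|2|1|0
2|3|2|3|2|3
1|1|0|2|2|0
[20] 3|1|3|3|3|2
1|1|0|3|3|1
3|3|1|3|3|2
2|0|3|2|1|0
2|3|2|3|2|3
1|2|0|2|2|0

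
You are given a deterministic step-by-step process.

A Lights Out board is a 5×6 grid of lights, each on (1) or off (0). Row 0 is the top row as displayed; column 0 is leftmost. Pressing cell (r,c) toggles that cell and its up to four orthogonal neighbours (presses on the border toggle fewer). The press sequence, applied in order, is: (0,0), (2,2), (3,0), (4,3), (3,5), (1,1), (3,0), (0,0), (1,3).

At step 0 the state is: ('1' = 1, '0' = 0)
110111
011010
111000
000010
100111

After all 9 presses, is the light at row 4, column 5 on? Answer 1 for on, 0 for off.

0

t=0: 110111
011010
111000
000010
100111
t=1: 000111
111010
111000
000010
100111
t=2: 000111
110010
100100
001010
100111
t=3: 000111
110010
000100
111010
000111
t=4: 000111
110010
000100
111110
001001
t=5: 000111
110010
000101
111101
001000
t=6: 010111
001010
010101
111101
001000
t=7: 010111
001010
110101
001101
101000
t=8: 100111
101010
110101
001101
101000
t=9: 100011
100100
110001
001101
101000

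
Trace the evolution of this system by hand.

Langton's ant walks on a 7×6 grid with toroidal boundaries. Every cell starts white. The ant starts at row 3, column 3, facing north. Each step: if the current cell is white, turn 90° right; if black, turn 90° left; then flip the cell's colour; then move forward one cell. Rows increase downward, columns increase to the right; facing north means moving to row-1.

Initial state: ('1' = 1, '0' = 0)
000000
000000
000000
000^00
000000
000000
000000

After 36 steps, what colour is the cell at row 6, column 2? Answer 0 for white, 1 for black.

0

k=0  000000
000000
000000
000^00
000000
000000
000000
k=1  000000
000000
000000
0001>0
000000
000000
000000
k=2  000000
000000
000000
000110
0000v0
000000
000000
k=3  000000
000000
000000
000110
000<10
000000
000000
k=4  000000
000000
000000
000^10
000110
000000
000000
k=5  000000
000000
000000
00<010
000110
000000
000000
k=6  000000
000000
00^000
001010
000110
000000
000000
k=7  000000
000000
001>00
001010
000110
000000
000000
k=8  000000
000000
001100
001v10
000110
000000
000000
k=9  000000
000000
001100
00<110
000110
000000
000000
k=10  000000
000000
001100
000110
00v110
000000
000000
k=11  000000
000000
001100
000110
0<1110
000000
000000
k=12  000000
000000
001100
0^0110
011110
000000
000000
k=13  000000
000000
001100
01>110
011110
000000
000000
k=14  000000
000000
001100
011110
01v110
000000
000000
k=15  000000
000000
001100
011110
010>10
000000
000000
k=16  000000
000000
001100
011^10
010010
000000
000000
k=17  000000
000000
001100
01<010
010010
000000
000000
k=18  000000
000000
001100
010010
01v010
000000
000000
k=19  000000
000000
001100
010010
0<1010
000000
000000
k=20  000000
000000
001100
010010
001010
0v0000
000000
k=21  000000
000000
001100
010010
001010
<10000
000000
k=22  000000
000000
001100
010010
^01010
110000
000000
k=23  000000
000000
001100
010010
1>1010
110000
000000
k=24  000000
000000
001100
010010
111010
1v0000
000000
k=25  000000
000000
001100
010010
111010
10>000
000000
k=26  000000
000000
001100
010010
111010
101000
00v000
k=27  000000
000000
001100
010010
111010
101000
0<1000
k=28  000000
000000
001100
010010
111010
1^1000
011000
k=29  000000
000000
001100
010010
111010
11>000
011000
k=30  000000
000000
001100
010010
11^010
110000
011000
k=31  000000
000000
001100
010010
1<0010
110000
011000
k=32  000000
000000
001100
010010
100010
1v0000
011000
k=33  000000
000000
001100
010010
100010
10>000
011000
k=34  000000
000000
001100
010010
100010
101000
01v000
k=35  000000
000000
001100
010010
100010
101000
010>00
k=36  000v00
000000
001100
010010
100010
101000
010100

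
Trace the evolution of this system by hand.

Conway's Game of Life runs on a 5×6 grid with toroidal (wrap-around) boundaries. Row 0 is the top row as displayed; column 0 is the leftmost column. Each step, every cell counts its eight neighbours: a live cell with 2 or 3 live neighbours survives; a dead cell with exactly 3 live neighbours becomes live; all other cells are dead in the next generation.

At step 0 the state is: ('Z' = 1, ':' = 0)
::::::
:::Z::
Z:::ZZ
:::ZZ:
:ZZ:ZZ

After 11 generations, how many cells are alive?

t=0: ::::::
:::Z::
Z:::ZZ
:::ZZ:
:ZZ:ZZ
t=1: ::ZZZ:
::::ZZ
:::::Z
:ZZ:::
::Z:ZZ
t=2: ::Z:::
:::::Z
Z:::ZZ
ZZZZZZ
::::ZZ
t=3: ::::ZZ
Z:::ZZ
::Z:::
:ZZ:::
::::::
t=4: Z:::Z:
Z::ZZ:
Z:ZZ:Z
:ZZ:::
::::::
t=5: :::ZZ:
Z:Z:::
Z::::Z
ZZZZ::
:Z::::
t=6: :ZZZ::
ZZ:ZZ:
:::Z:Z
::Z::Z
ZZ::Z:
t=7: ::::::
ZZ:::Z
:Z:Z:Z
:ZZZ:Z
Z:::ZZ
t=8: :Z::Z:
:ZZ:ZZ
:::Z:Z
:Z:Z::
ZZZZZZ
t=9: ::::::
:ZZ::Z
:Z:Z:Z
:Z::::
:::::Z
t=10: Z:::::
:ZZ:Z:
:Z::Z:
::Z:Z:
::::::
t=11: :Z::::
ZZZZ:Z
:Z::ZZ
:::Z::
::::::

10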